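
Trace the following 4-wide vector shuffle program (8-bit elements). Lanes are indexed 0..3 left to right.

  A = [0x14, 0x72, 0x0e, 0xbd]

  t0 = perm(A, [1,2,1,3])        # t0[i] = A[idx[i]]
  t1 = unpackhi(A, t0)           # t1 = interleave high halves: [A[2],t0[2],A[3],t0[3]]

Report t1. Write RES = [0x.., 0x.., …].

RES = [ 0x0e  0x72  0xbd  0xbd ]

  t0: 72 0e 72 bd
  t1: 0e 72 bd bd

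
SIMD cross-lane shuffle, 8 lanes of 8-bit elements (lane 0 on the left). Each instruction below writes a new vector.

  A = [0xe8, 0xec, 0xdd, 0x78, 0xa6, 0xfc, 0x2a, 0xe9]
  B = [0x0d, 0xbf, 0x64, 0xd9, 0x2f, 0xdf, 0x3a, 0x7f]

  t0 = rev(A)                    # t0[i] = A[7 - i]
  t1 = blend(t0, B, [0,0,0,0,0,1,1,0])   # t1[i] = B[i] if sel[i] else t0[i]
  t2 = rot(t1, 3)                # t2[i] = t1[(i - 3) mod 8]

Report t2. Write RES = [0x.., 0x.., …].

RES = [ 0xdf  0x3a  0xe8  0xe9  0x2a  0xfc  0xa6  0x78 ]

t0 = [0xe9, 0x2a, 0xfc, 0xa6, 0x78, 0xdd, 0xec, 0xe8]
t1 = [0xe9, 0x2a, 0xfc, 0xa6, 0x78, 0xdf, 0x3a, 0xe8]
t2 = [0xdf, 0x3a, 0xe8, 0xe9, 0x2a, 0xfc, 0xa6, 0x78]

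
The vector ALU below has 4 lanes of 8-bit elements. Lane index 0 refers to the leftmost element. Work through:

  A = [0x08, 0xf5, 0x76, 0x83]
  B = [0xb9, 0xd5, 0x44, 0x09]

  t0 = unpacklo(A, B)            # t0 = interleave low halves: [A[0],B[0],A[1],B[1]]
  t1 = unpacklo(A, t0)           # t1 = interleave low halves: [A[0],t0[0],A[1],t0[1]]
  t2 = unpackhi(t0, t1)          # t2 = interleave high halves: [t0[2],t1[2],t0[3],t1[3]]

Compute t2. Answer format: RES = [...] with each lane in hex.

  t0: 08 b9 f5 d5
  t1: 08 08 f5 b9
  t2: f5 f5 d5 b9

RES = [ 0xf5  0xf5  0xd5  0xb9 ]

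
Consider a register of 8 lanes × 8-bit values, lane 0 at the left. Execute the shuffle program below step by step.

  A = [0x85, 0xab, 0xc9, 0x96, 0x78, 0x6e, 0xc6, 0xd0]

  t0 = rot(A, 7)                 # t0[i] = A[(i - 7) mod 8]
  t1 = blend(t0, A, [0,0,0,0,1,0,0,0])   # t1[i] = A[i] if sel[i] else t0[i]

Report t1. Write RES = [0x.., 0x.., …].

t0 = [0xab, 0xc9, 0x96, 0x78, 0x6e, 0xc6, 0xd0, 0x85]
t1 = [0xab, 0xc9, 0x96, 0x78, 0x78, 0xc6, 0xd0, 0x85]

RES = [0xab, 0xc9, 0x96, 0x78, 0x78, 0xc6, 0xd0, 0x85]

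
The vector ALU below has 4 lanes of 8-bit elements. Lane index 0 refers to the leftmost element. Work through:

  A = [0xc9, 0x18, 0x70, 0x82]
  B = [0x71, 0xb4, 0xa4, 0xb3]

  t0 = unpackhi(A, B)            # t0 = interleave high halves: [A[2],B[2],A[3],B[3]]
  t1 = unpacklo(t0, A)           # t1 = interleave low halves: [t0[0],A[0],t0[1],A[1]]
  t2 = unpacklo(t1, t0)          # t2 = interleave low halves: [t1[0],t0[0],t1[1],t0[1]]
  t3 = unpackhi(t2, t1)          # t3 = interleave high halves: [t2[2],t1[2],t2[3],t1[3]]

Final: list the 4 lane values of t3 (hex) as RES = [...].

→ t0 |70|a4|82|b3|
→ t1 |70|c9|a4|18|
→ t2 |70|70|c9|a4|
→ t3 |c9|a4|a4|18|

RES = [ 0xc9  0xa4  0xa4  0x18 ]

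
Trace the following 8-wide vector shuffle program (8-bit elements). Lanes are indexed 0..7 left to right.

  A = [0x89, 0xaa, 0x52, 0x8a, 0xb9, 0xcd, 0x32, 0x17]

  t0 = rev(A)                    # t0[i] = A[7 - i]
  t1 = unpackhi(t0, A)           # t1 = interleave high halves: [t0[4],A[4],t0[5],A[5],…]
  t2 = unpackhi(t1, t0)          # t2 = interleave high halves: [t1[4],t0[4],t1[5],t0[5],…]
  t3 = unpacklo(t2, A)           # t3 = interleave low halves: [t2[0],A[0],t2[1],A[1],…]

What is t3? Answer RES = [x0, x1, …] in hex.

RES = [ 0xaa  0x89  0x8a  0xaa  0x32  0x52  0x52  0x8a ]

  t0: 17 32 cd b9 8a 52 aa 89
  t1: 8a b9 52 cd aa 32 89 17
  t2: aa 8a 32 52 89 aa 17 89
  t3: aa 89 8a aa 32 52 52 8a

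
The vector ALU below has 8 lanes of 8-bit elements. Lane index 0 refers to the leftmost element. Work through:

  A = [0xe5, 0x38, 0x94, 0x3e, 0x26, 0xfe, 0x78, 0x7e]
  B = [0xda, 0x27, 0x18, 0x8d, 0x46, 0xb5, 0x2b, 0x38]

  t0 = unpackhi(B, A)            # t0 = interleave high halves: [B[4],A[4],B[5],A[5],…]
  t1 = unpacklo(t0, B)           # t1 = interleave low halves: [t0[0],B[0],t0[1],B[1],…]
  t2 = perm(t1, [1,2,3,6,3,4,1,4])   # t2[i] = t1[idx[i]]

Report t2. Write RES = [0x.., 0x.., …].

RES = [0xda, 0x26, 0x27, 0xfe, 0x27, 0xb5, 0xda, 0xb5]

  t0: 46 26 b5 fe 2b 78 38 7e
  t1: 46 da 26 27 b5 18 fe 8d
  t2: da 26 27 fe 27 b5 da b5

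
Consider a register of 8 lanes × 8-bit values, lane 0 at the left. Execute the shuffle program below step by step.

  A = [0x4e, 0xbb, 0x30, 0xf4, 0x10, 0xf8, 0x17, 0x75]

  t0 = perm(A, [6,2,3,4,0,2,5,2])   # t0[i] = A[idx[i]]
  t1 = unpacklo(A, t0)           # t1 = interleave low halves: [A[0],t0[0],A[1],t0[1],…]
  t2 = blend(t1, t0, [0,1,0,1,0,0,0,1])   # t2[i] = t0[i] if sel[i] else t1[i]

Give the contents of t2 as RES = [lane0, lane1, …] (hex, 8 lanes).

  t0: 17 30 f4 10 4e 30 f8 30
  t1: 4e 17 bb 30 30 f4 f4 10
  t2: 4e 30 bb 10 30 f4 f4 30

RES = [0x4e, 0x30, 0xbb, 0x10, 0x30, 0xf4, 0xf4, 0x30]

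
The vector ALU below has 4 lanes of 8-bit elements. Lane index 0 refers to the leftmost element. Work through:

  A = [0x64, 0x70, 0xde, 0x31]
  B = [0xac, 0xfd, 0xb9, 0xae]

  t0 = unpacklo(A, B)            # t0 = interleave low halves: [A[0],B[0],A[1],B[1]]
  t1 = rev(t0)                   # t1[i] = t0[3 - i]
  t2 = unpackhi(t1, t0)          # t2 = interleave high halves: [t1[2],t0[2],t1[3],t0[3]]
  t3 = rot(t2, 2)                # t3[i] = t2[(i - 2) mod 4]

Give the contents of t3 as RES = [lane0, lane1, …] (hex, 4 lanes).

RES = [ 0x64  0xfd  0xac  0x70 ]

  t0: 64 ac 70 fd
  t1: fd 70 ac 64
  t2: ac 70 64 fd
  t3: 64 fd ac 70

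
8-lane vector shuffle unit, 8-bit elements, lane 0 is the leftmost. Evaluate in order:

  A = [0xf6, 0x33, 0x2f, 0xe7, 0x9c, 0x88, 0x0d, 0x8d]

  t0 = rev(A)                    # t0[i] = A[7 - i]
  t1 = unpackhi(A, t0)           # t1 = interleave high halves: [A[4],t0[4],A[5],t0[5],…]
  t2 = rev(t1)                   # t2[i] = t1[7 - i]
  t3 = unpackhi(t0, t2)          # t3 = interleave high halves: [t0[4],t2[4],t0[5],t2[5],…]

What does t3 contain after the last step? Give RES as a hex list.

RES = [ 0xe7  0x2f  0x2f  0x88  0x33  0xe7  0xf6  0x9c ]

→ t0 |8d|0d|88|9c|e7|2f|33|f6|
→ t1 |9c|e7|88|2f|0d|33|8d|f6|
→ t2 |f6|8d|33|0d|2f|88|e7|9c|
→ t3 |e7|2f|2f|88|33|e7|f6|9c|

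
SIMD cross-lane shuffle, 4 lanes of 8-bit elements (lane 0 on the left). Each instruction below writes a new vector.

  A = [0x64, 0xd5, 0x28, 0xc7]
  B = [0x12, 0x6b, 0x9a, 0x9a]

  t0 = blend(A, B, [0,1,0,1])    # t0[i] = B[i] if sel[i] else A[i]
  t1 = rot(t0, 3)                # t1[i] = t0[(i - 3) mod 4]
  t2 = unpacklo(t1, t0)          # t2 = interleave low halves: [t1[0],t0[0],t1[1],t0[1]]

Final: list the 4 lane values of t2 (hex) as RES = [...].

  t0: 64 6b 28 9a
  t1: 6b 28 9a 64
  t2: 6b 64 28 6b

RES = [ 0x6b  0x64  0x28  0x6b ]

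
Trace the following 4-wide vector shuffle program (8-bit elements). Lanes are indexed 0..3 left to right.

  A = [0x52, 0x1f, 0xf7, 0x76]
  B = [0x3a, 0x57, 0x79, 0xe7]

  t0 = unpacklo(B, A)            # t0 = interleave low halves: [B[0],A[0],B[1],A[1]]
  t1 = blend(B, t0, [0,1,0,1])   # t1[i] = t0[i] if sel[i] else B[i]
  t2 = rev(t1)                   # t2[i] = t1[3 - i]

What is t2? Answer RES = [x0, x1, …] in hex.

RES = [ 0x1f  0x79  0x52  0x3a ]

t0 = [0x3a, 0x52, 0x57, 0x1f]
t1 = [0x3a, 0x52, 0x79, 0x1f]
t2 = [0x1f, 0x79, 0x52, 0x3a]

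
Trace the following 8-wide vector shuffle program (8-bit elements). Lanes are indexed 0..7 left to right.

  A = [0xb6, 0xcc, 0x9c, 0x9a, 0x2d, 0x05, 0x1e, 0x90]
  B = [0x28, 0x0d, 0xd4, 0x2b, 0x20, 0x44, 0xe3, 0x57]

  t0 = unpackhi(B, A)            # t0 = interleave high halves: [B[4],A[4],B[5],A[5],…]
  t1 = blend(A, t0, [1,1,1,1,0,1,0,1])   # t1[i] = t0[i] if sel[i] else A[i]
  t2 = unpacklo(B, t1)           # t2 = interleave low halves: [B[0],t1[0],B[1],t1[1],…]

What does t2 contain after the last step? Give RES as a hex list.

  t0: 20 2d 44 05 e3 1e 57 90
  t1: 20 2d 44 05 2d 1e 1e 90
  t2: 28 20 0d 2d d4 44 2b 05

RES = [0x28, 0x20, 0x0d, 0x2d, 0xd4, 0x44, 0x2b, 0x05]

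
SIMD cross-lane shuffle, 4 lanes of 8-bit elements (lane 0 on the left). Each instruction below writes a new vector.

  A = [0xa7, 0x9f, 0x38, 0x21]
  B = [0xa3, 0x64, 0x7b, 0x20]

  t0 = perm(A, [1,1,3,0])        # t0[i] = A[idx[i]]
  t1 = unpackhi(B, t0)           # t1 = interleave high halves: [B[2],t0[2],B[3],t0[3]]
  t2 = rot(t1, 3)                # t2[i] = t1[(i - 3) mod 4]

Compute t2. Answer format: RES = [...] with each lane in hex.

RES = [ 0x21  0x20  0xa7  0x7b ]

t0 = [0x9f, 0x9f, 0x21, 0xa7]
t1 = [0x7b, 0x21, 0x20, 0xa7]
t2 = [0x21, 0x20, 0xa7, 0x7b]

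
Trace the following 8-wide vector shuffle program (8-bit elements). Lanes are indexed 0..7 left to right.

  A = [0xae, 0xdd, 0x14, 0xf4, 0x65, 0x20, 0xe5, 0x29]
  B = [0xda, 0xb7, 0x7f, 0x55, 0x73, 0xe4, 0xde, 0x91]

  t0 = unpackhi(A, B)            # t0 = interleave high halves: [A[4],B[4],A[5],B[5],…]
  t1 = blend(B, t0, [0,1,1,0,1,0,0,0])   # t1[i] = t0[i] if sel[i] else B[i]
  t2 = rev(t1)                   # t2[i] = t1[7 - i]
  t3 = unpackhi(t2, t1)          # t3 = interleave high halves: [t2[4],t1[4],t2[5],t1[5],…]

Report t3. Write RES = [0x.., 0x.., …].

→ t0 |65|73|20|e4|e5|de|29|91|
→ t1 |da|73|20|55|e5|e4|de|91|
→ t2 |91|de|e4|e5|55|20|73|da|
→ t3 |55|e5|20|e4|73|de|da|91|

RES = [0x55, 0xe5, 0x20, 0xe4, 0x73, 0xde, 0xda, 0x91]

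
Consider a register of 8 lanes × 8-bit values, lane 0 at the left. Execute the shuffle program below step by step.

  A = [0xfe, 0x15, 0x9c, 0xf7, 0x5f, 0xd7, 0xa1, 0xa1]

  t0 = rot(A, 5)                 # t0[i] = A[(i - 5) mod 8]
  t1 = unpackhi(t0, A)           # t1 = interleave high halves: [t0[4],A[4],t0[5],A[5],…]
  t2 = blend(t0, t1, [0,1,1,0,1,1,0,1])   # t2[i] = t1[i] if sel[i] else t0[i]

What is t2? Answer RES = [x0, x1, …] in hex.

  t0: f7 5f d7 a1 a1 fe 15 9c
  t1: a1 5f fe d7 15 a1 9c a1
  t2: f7 5f fe a1 15 a1 15 a1

RES = [0xf7, 0x5f, 0xfe, 0xa1, 0x15, 0xa1, 0x15, 0xa1]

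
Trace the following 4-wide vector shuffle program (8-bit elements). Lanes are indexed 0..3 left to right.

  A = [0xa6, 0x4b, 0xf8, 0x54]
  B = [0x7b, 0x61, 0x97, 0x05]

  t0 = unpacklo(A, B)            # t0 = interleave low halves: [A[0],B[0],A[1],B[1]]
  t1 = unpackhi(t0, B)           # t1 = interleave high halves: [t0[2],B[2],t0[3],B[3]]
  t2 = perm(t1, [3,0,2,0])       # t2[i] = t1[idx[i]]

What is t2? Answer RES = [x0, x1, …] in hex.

RES = [ 0x05  0x4b  0x61  0x4b ]

t0 = [0xa6, 0x7b, 0x4b, 0x61]
t1 = [0x4b, 0x97, 0x61, 0x05]
t2 = [0x05, 0x4b, 0x61, 0x4b]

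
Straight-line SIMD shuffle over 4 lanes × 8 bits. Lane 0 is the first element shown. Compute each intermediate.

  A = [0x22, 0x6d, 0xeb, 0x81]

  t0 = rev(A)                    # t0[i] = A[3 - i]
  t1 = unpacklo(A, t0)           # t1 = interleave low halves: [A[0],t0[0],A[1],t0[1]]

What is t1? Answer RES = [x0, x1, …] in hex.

RES = [0x22, 0x81, 0x6d, 0xeb]

→ t0 |81|eb|6d|22|
→ t1 |22|81|6d|eb|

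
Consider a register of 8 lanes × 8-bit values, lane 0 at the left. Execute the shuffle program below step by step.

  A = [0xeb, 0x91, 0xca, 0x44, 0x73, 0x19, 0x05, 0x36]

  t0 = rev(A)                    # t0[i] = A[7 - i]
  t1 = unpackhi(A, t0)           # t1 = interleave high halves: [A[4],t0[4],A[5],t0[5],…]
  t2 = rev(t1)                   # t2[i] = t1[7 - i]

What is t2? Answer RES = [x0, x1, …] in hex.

RES = [0xeb, 0x36, 0x91, 0x05, 0xca, 0x19, 0x44, 0x73]

t0 = [0x36, 0x05, 0x19, 0x73, 0x44, 0xca, 0x91, 0xeb]
t1 = [0x73, 0x44, 0x19, 0xca, 0x05, 0x91, 0x36, 0xeb]
t2 = [0xeb, 0x36, 0x91, 0x05, 0xca, 0x19, 0x44, 0x73]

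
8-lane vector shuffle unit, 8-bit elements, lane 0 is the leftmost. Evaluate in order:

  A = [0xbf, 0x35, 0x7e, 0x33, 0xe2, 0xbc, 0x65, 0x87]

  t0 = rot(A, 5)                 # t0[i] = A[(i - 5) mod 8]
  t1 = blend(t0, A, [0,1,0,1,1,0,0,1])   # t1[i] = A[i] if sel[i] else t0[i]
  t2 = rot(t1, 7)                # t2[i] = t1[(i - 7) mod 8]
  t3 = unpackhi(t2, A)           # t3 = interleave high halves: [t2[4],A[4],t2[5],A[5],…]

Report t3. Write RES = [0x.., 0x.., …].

RES = [ 0xbf  0xe2  0x35  0xbc  0x87  0x65  0x33  0x87 ]

→ t0 |33|e2|bc|65|87|bf|35|7e|
→ t1 |33|35|bc|33|e2|bf|35|87|
→ t2 |35|bc|33|e2|bf|35|87|33|
→ t3 |bf|e2|35|bc|87|65|33|87|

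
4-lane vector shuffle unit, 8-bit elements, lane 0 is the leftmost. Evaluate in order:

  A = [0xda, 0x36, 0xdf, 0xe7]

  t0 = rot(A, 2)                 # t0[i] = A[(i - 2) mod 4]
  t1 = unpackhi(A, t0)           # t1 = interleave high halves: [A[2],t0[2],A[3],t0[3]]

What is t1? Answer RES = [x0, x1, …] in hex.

t0 = [0xdf, 0xe7, 0xda, 0x36]
t1 = [0xdf, 0xda, 0xe7, 0x36]

RES = [ 0xdf  0xda  0xe7  0x36 ]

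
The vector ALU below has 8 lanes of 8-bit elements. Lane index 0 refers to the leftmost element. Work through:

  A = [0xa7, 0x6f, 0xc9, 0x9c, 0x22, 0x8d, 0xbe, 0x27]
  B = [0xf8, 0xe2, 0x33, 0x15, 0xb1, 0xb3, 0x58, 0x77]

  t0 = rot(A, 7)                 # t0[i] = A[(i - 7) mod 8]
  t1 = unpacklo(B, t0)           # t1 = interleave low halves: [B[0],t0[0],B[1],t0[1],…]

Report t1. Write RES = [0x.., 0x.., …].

  t0: 6f c9 9c 22 8d be 27 a7
  t1: f8 6f e2 c9 33 9c 15 22

RES = [ 0xf8  0x6f  0xe2  0xc9  0x33  0x9c  0x15  0x22 ]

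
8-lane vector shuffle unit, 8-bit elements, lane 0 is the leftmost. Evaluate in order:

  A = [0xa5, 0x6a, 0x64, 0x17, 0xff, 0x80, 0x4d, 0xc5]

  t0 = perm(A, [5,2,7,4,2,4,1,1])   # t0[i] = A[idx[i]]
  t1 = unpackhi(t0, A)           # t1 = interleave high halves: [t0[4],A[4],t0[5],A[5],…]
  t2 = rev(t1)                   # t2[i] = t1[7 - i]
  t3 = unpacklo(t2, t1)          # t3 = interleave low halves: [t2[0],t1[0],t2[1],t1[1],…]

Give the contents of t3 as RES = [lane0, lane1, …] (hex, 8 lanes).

→ t0 |80|64|c5|ff|64|ff|6a|6a|
→ t1 |64|ff|ff|80|6a|4d|6a|c5|
→ t2 |c5|6a|4d|6a|80|ff|ff|64|
→ t3 |c5|64|6a|ff|4d|ff|6a|80|

RES = [0xc5, 0x64, 0x6a, 0xff, 0x4d, 0xff, 0x6a, 0x80]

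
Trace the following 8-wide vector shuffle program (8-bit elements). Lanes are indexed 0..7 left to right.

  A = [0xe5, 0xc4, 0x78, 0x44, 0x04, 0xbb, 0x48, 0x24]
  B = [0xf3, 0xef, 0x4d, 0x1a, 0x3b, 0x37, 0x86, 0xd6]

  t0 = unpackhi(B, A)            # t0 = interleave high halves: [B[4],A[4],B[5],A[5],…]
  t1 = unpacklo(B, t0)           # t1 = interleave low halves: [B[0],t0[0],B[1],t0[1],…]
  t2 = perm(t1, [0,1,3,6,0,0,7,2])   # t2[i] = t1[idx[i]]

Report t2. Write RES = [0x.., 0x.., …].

t0 = [0x3b, 0x04, 0x37, 0xbb, 0x86, 0x48, 0xd6, 0x24]
t1 = [0xf3, 0x3b, 0xef, 0x04, 0x4d, 0x37, 0x1a, 0xbb]
t2 = [0xf3, 0x3b, 0x04, 0x1a, 0xf3, 0xf3, 0xbb, 0xef]

RES = [0xf3, 0x3b, 0x04, 0x1a, 0xf3, 0xf3, 0xbb, 0xef]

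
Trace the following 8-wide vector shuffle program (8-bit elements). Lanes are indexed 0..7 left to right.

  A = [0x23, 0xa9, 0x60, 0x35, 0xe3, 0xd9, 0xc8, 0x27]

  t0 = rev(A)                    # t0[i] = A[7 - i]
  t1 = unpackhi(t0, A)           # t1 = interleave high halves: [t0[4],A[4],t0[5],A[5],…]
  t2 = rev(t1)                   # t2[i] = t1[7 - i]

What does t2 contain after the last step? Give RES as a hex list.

→ t0 |27|c8|d9|e3|35|60|a9|23|
→ t1 |35|e3|60|d9|a9|c8|23|27|
→ t2 |27|23|c8|a9|d9|60|e3|35|

RES = [ 0x27  0x23  0xc8  0xa9  0xd9  0x60  0xe3  0x35 ]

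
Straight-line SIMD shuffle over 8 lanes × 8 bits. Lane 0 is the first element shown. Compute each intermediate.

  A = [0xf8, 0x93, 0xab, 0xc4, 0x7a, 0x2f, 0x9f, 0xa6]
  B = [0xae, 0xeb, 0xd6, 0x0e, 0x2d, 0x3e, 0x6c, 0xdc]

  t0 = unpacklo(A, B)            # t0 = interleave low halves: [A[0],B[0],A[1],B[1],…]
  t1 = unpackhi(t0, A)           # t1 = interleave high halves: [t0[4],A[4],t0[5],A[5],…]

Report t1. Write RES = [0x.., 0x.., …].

RES = [0xab, 0x7a, 0xd6, 0x2f, 0xc4, 0x9f, 0x0e, 0xa6]

t0 = [0xf8, 0xae, 0x93, 0xeb, 0xab, 0xd6, 0xc4, 0x0e]
t1 = [0xab, 0x7a, 0xd6, 0x2f, 0xc4, 0x9f, 0x0e, 0xa6]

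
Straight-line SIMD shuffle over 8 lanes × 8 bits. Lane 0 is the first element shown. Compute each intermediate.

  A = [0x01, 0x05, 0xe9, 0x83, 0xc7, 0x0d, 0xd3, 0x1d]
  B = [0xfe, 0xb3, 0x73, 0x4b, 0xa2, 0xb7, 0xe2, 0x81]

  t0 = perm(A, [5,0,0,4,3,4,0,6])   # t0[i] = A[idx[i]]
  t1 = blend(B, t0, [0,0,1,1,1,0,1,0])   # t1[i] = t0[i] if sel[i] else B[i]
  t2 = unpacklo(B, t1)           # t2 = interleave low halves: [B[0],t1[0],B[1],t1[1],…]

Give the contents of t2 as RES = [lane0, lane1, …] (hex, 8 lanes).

t0 = [0x0d, 0x01, 0x01, 0xc7, 0x83, 0xc7, 0x01, 0xd3]
t1 = [0xfe, 0xb3, 0x01, 0xc7, 0x83, 0xb7, 0x01, 0x81]
t2 = [0xfe, 0xfe, 0xb3, 0xb3, 0x73, 0x01, 0x4b, 0xc7]

RES = [0xfe, 0xfe, 0xb3, 0xb3, 0x73, 0x01, 0x4b, 0xc7]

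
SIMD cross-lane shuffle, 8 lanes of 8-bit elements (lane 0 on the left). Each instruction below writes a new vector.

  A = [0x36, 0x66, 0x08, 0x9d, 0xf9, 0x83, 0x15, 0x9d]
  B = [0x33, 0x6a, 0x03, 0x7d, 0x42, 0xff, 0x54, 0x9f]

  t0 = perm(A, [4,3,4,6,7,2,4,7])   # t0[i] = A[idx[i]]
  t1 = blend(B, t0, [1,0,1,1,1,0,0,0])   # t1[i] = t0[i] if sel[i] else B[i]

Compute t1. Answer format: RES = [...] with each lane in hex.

t0 = [0xf9, 0x9d, 0xf9, 0x15, 0x9d, 0x08, 0xf9, 0x9d]
t1 = [0xf9, 0x6a, 0xf9, 0x15, 0x9d, 0xff, 0x54, 0x9f]

RES = [0xf9, 0x6a, 0xf9, 0x15, 0x9d, 0xff, 0x54, 0x9f]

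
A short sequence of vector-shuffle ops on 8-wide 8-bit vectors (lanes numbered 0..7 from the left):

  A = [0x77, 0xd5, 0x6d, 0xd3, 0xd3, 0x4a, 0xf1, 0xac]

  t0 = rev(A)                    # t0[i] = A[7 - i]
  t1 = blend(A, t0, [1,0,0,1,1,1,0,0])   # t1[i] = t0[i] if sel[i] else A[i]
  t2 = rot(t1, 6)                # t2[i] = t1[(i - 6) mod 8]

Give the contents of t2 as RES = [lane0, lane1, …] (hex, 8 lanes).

RES = [ 0x6d  0xd3  0xd3  0x6d  0xf1  0xac  0xac  0xd5 ]

  t0: ac f1 4a d3 d3 6d d5 77
  t1: ac d5 6d d3 d3 6d f1 ac
  t2: 6d d3 d3 6d f1 ac ac d5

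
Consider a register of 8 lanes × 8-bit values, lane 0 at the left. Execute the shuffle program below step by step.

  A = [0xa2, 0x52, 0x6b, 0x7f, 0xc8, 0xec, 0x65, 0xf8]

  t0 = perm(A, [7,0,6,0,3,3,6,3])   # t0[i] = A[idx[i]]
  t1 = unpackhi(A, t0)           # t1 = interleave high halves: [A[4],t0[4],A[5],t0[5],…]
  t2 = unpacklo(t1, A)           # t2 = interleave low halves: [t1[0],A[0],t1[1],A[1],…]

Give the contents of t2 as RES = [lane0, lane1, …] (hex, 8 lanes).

RES = [0xc8, 0xa2, 0x7f, 0x52, 0xec, 0x6b, 0x7f, 0x7f]

→ t0 |f8|a2|65|a2|7f|7f|65|7f|
→ t1 |c8|7f|ec|7f|65|65|f8|7f|
→ t2 |c8|a2|7f|52|ec|6b|7f|7f|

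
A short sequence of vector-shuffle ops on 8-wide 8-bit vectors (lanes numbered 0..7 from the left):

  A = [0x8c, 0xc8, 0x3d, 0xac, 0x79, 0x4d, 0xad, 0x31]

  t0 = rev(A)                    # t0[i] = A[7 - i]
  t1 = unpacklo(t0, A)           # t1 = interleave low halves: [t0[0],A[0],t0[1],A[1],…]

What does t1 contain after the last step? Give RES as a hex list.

t0 = [0x31, 0xad, 0x4d, 0x79, 0xac, 0x3d, 0xc8, 0x8c]
t1 = [0x31, 0x8c, 0xad, 0xc8, 0x4d, 0x3d, 0x79, 0xac]

RES = [ 0x31  0x8c  0xad  0xc8  0x4d  0x3d  0x79  0xac ]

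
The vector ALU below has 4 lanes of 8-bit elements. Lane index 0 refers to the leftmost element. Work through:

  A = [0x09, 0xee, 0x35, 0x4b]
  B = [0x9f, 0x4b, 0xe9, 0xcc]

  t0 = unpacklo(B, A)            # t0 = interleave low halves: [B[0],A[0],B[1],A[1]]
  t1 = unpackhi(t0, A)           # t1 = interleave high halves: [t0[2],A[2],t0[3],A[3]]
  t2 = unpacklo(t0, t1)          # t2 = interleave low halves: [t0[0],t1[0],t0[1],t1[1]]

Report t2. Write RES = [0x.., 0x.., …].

t0 = [0x9f, 0x09, 0x4b, 0xee]
t1 = [0x4b, 0x35, 0xee, 0x4b]
t2 = [0x9f, 0x4b, 0x09, 0x35]

RES = [0x9f, 0x4b, 0x09, 0x35]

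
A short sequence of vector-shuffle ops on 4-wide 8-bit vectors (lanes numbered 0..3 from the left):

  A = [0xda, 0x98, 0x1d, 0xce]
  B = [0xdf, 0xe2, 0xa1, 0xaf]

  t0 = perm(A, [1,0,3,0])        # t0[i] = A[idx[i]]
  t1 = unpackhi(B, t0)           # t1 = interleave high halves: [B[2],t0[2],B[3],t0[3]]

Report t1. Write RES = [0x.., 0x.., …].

RES = [0xa1, 0xce, 0xaf, 0xda]

  t0: 98 da ce da
  t1: a1 ce af da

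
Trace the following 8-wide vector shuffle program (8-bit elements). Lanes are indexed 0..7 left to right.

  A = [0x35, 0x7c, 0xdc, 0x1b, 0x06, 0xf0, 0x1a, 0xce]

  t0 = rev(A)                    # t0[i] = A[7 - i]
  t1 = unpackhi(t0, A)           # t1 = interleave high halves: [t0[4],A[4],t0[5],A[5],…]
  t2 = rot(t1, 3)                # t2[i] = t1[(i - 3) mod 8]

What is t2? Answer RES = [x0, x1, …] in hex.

RES = [0x1a, 0x35, 0xce, 0x1b, 0x06, 0xdc, 0xf0, 0x7c]

  t0: ce 1a f0 06 1b dc 7c 35
  t1: 1b 06 dc f0 7c 1a 35 ce
  t2: 1a 35 ce 1b 06 dc f0 7c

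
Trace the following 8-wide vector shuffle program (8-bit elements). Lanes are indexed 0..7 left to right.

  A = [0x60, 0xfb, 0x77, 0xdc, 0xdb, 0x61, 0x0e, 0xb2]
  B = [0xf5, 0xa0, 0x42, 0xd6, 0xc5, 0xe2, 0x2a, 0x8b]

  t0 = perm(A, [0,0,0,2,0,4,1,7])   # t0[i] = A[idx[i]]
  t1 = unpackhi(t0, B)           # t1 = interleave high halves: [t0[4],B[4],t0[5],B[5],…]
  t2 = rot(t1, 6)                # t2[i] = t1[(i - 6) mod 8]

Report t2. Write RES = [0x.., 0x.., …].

  t0: 60 60 60 77 60 db fb b2
  t1: 60 c5 db e2 fb 2a b2 8b
  t2: db e2 fb 2a b2 8b 60 c5

RES = [ 0xdb  0xe2  0xfb  0x2a  0xb2  0x8b  0x60  0xc5 ]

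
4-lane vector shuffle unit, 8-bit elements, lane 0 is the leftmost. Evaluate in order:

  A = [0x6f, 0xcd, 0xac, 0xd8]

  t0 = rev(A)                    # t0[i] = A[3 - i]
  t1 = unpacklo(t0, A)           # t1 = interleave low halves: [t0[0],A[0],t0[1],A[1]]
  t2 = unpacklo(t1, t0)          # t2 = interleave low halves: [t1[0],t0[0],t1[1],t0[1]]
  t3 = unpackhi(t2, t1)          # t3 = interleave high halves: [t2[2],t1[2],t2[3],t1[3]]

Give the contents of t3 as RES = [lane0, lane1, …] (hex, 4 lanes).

RES = [0x6f, 0xac, 0xac, 0xcd]

  t0: d8 ac cd 6f
  t1: d8 6f ac cd
  t2: d8 d8 6f ac
  t3: 6f ac ac cd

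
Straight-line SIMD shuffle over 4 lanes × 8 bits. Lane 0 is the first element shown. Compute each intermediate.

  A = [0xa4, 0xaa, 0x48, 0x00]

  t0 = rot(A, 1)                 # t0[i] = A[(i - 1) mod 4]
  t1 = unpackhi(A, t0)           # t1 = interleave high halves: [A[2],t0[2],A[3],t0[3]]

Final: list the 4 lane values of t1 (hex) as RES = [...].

RES = [0x48, 0xaa, 0x00, 0x48]

t0 = [0x00, 0xa4, 0xaa, 0x48]
t1 = [0x48, 0xaa, 0x00, 0x48]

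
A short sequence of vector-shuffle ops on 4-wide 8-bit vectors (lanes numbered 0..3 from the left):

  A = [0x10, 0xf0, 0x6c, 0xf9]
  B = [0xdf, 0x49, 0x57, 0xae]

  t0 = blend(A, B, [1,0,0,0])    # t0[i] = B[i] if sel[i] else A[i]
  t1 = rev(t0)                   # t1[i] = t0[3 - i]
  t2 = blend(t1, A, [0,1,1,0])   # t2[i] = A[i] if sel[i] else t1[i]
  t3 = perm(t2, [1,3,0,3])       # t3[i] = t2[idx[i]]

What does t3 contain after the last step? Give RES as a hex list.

→ t0 |df|f0|6c|f9|
→ t1 |f9|6c|f0|df|
→ t2 |f9|f0|6c|df|
→ t3 |f0|df|f9|df|

RES = [0xf0, 0xdf, 0xf9, 0xdf]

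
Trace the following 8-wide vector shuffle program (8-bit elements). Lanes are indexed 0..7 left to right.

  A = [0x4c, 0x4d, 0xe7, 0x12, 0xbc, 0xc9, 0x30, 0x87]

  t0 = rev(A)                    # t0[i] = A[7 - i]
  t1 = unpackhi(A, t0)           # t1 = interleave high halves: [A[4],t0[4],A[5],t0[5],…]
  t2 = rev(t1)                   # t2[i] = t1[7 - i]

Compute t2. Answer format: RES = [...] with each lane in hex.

RES = [ 0x4c  0x87  0x4d  0x30  0xe7  0xc9  0x12  0xbc ]

→ t0 |87|30|c9|bc|12|e7|4d|4c|
→ t1 |bc|12|c9|e7|30|4d|87|4c|
→ t2 |4c|87|4d|30|e7|c9|12|bc|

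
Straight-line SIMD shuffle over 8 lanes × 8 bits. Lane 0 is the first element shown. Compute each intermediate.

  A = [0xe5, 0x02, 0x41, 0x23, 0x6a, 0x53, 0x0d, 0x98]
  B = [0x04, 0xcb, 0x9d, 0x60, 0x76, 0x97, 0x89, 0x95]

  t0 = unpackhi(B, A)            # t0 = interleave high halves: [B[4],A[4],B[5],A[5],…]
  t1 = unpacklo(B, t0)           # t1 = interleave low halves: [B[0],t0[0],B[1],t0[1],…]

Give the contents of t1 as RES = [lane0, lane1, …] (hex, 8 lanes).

RES = [ 0x04  0x76  0xcb  0x6a  0x9d  0x97  0x60  0x53 ]

  t0: 76 6a 97 53 89 0d 95 98
  t1: 04 76 cb 6a 9d 97 60 53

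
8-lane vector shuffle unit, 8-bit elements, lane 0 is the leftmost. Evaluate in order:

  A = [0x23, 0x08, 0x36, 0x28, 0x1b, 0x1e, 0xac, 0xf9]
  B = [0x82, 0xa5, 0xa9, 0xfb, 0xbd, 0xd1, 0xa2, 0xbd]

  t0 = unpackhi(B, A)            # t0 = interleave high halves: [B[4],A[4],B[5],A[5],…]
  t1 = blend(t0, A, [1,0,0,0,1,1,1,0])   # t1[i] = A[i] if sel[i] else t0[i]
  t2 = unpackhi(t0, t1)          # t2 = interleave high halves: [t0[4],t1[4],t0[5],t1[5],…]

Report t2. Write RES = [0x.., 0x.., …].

RES = [0xa2, 0x1b, 0xac, 0x1e, 0xbd, 0xac, 0xf9, 0xf9]

→ t0 |bd|1b|d1|1e|a2|ac|bd|f9|
→ t1 |23|1b|d1|1e|1b|1e|ac|f9|
→ t2 |a2|1b|ac|1e|bd|ac|f9|f9|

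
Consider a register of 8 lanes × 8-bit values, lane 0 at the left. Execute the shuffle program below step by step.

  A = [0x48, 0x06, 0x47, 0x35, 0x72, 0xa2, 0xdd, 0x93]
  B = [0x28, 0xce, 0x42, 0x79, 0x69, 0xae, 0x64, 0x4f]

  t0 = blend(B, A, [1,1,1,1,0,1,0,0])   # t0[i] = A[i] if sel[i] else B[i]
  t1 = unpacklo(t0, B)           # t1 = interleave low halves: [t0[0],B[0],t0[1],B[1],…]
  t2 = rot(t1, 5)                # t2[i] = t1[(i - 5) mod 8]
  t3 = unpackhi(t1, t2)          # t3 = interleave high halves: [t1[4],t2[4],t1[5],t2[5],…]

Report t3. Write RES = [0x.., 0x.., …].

RES = [0x47, 0x79, 0x42, 0x48, 0x35, 0x28, 0x79, 0x06]

→ t0 |48|06|47|35|69|a2|64|4f|
→ t1 |48|28|06|ce|47|42|35|79|
→ t2 |ce|47|42|35|79|48|28|06|
→ t3 |47|79|42|48|35|28|79|06|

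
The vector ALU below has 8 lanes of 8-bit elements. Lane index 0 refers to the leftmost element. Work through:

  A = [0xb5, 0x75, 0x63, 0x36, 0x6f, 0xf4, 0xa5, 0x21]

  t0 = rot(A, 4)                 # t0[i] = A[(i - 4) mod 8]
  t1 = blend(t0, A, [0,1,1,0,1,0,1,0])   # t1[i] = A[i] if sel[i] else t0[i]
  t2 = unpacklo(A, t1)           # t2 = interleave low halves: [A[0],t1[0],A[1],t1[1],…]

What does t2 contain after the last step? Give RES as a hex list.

t0 = [0x6f, 0xf4, 0xa5, 0x21, 0xb5, 0x75, 0x63, 0x36]
t1 = [0x6f, 0x75, 0x63, 0x21, 0x6f, 0x75, 0xa5, 0x36]
t2 = [0xb5, 0x6f, 0x75, 0x75, 0x63, 0x63, 0x36, 0x21]

RES = [ 0xb5  0x6f  0x75  0x75  0x63  0x63  0x36  0x21 ]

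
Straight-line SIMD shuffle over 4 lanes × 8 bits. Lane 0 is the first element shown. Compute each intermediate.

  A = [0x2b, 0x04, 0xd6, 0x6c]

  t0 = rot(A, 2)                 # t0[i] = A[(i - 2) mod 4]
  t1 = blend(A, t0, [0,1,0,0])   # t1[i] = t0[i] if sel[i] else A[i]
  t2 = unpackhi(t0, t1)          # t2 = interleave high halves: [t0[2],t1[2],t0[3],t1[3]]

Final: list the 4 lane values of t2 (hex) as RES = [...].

RES = [ 0x2b  0xd6  0x04  0x6c ]

t0 = [0xd6, 0x6c, 0x2b, 0x04]
t1 = [0x2b, 0x6c, 0xd6, 0x6c]
t2 = [0x2b, 0xd6, 0x04, 0x6c]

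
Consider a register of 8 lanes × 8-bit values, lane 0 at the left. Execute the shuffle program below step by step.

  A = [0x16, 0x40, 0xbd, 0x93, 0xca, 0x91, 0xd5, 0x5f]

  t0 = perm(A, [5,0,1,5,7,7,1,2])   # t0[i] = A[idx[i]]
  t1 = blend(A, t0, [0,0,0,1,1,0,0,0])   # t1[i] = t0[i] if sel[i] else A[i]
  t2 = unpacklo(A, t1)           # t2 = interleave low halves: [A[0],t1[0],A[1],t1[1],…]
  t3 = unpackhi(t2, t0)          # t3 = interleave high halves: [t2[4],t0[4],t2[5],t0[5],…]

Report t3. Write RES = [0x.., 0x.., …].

  t0: 91 16 40 91 5f 5f 40 bd
  t1: 16 40 bd 91 5f 91 d5 5f
  t2: 16 16 40 40 bd bd 93 91
  t3: bd 5f bd 5f 93 40 91 bd

RES = [0xbd, 0x5f, 0xbd, 0x5f, 0x93, 0x40, 0x91, 0xbd]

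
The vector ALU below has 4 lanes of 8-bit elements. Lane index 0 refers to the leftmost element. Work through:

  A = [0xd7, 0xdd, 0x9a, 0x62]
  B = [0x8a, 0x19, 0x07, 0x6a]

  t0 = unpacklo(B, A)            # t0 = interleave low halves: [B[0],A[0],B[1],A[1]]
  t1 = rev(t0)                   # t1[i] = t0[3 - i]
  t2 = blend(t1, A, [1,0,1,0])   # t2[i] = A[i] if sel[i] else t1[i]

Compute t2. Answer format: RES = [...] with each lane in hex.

RES = [ 0xd7  0x19  0x9a  0x8a ]

  t0: 8a d7 19 dd
  t1: dd 19 d7 8a
  t2: d7 19 9a 8a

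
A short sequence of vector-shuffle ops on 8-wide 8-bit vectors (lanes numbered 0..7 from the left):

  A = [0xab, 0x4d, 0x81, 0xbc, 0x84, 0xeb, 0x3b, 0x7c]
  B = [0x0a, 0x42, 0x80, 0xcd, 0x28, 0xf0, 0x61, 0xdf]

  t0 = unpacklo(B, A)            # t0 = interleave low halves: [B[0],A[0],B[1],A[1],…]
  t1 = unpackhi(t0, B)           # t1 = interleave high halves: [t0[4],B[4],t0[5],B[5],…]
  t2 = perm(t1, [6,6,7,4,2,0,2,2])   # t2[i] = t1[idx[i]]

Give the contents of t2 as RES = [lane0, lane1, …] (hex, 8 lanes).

RES = [0xbc, 0xbc, 0xdf, 0xcd, 0x81, 0x80, 0x81, 0x81]

→ t0 |0a|ab|42|4d|80|81|cd|bc|
→ t1 |80|28|81|f0|cd|61|bc|df|
→ t2 |bc|bc|df|cd|81|80|81|81|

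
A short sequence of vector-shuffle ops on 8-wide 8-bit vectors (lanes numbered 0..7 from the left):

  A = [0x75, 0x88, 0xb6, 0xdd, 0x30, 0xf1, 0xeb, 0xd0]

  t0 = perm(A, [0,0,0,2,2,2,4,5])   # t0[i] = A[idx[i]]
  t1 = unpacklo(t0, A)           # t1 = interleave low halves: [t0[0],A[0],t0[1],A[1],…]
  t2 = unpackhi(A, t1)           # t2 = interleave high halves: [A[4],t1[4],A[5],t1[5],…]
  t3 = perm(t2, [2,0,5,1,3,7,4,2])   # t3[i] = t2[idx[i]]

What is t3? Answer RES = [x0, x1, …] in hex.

→ t0 |75|75|75|b6|b6|b6|30|f1|
→ t1 |75|75|75|88|75|b6|b6|dd|
→ t2 |30|75|f1|b6|eb|b6|d0|dd|
→ t3 |f1|30|b6|75|b6|dd|eb|f1|

RES = [ 0xf1  0x30  0xb6  0x75  0xb6  0xdd  0xeb  0xf1 ]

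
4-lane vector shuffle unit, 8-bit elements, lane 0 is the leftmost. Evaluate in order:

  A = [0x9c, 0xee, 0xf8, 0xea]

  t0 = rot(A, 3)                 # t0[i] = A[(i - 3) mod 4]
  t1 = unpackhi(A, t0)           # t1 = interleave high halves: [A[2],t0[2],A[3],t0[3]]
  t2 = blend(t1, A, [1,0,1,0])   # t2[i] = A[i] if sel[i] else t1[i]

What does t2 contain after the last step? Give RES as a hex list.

→ t0 |ee|f8|ea|9c|
→ t1 |f8|ea|ea|9c|
→ t2 |9c|ea|f8|9c|

RES = [ 0x9c  0xea  0xf8  0x9c ]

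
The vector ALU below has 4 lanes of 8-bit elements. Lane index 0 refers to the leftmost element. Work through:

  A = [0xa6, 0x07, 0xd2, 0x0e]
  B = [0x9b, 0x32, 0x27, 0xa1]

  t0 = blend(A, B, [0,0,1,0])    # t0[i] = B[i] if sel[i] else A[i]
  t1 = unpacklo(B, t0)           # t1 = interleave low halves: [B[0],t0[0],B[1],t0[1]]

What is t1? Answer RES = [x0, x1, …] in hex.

RES = [0x9b, 0xa6, 0x32, 0x07]

→ t0 |a6|07|27|0e|
→ t1 |9b|a6|32|07|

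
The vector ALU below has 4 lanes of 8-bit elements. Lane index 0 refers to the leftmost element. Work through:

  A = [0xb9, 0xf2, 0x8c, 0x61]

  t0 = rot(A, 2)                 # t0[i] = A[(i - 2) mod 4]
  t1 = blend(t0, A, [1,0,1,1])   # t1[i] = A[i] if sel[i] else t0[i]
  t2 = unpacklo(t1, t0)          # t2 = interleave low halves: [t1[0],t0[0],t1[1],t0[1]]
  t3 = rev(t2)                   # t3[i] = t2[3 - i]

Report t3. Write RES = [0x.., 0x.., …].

RES = [0x61, 0x61, 0x8c, 0xb9]

→ t0 |8c|61|b9|f2|
→ t1 |b9|61|8c|61|
→ t2 |b9|8c|61|61|
→ t3 |61|61|8c|b9|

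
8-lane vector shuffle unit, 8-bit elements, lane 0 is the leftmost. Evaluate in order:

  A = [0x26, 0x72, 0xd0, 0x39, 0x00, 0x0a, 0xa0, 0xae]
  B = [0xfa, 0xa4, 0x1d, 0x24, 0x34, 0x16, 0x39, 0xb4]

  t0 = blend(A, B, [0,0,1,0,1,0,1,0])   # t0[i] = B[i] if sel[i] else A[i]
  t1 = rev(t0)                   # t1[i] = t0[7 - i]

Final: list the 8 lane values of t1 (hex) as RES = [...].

RES = [ 0xae  0x39  0x0a  0x34  0x39  0x1d  0x72  0x26 ]

  t0: 26 72 1d 39 34 0a 39 ae
  t1: ae 39 0a 34 39 1d 72 26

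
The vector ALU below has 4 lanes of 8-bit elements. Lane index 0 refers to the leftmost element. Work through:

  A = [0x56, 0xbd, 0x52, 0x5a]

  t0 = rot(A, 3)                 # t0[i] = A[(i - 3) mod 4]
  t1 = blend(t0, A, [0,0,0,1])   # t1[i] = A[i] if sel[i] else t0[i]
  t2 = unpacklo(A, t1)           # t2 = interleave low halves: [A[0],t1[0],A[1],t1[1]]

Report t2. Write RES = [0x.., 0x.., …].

t0 = [0xbd, 0x52, 0x5a, 0x56]
t1 = [0xbd, 0x52, 0x5a, 0x5a]
t2 = [0x56, 0xbd, 0xbd, 0x52]

RES = [0x56, 0xbd, 0xbd, 0x52]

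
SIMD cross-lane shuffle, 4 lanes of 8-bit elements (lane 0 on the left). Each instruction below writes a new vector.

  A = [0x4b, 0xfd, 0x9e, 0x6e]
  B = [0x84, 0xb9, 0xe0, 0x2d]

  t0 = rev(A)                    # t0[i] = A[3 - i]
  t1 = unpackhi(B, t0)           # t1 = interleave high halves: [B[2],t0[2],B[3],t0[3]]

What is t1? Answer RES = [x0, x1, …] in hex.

→ t0 |6e|9e|fd|4b|
→ t1 |e0|fd|2d|4b|

RES = [0xe0, 0xfd, 0x2d, 0x4b]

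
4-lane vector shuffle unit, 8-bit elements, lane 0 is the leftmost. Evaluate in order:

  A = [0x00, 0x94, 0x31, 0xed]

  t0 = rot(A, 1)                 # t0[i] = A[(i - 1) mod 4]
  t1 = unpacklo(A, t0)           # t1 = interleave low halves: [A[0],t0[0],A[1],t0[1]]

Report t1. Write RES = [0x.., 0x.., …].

t0 = [0xed, 0x00, 0x94, 0x31]
t1 = [0x00, 0xed, 0x94, 0x00]

RES = [0x00, 0xed, 0x94, 0x00]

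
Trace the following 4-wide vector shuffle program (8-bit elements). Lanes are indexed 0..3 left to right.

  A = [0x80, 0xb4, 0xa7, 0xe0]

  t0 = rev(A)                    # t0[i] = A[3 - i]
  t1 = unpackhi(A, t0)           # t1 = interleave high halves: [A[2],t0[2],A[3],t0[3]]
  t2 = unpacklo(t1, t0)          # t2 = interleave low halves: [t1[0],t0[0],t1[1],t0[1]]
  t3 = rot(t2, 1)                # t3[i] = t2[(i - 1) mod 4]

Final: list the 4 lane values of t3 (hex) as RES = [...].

t0 = [0xe0, 0xa7, 0xb4, 0x80]
t1 = [0xa7, 0xb4, 0xe0, 0x80]
t2 = [0xa7, 0xe0, 0xb4, 0xa7]
t3 = [0xa7, 0xa7, 0xe0, 0xb4]

RES = [ 0xa7  0xa7  0xe0  0xb4 ]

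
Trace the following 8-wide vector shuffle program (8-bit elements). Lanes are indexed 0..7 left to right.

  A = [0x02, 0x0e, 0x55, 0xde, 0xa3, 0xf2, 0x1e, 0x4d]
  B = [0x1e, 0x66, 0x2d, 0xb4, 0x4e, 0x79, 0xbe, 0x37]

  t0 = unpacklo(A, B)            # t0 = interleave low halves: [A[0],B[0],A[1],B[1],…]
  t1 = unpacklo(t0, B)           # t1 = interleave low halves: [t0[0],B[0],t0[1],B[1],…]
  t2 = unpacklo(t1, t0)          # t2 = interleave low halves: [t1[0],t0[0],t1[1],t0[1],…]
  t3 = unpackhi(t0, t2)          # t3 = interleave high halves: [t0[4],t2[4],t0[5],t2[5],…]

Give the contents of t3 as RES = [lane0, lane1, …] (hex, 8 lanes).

→ t0 |02|1e|0e|66|55|2d|de|b4|
→ t1 |02|1e|1e|66|0e|2d|66|b4|
→ t2 |02|02|1e|1e|1e|0e|66|66|
→ t3 |55|1e|2d|0e|de|66|b4|66|

RES = [ 0x55  0x1e  0x2d  0x0e  0xde  0x66  0xb4  0x66 ]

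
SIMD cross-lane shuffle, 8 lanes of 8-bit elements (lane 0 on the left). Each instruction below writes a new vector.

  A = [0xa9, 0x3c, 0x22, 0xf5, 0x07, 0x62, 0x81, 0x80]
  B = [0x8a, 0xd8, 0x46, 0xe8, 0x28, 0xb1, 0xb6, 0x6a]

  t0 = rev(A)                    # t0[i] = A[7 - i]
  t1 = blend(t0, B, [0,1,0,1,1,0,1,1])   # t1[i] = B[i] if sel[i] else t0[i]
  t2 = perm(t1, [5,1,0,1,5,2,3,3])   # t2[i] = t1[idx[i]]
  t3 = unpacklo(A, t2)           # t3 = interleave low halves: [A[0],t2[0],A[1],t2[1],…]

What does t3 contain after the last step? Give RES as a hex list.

  t0: 80 81 62 07 f5 22 3c a9
  t1: 80 d8 62 e8 28 22 b6 6a
  t2: 22 d8 80 d8 22 62 e8 e8
  t3: a9 22 3c d8 22 80 f5 d8

RES = [ 0xa9  0x22  0x3c  0xd8  0x22  0x80  0xf5  0xd8 ]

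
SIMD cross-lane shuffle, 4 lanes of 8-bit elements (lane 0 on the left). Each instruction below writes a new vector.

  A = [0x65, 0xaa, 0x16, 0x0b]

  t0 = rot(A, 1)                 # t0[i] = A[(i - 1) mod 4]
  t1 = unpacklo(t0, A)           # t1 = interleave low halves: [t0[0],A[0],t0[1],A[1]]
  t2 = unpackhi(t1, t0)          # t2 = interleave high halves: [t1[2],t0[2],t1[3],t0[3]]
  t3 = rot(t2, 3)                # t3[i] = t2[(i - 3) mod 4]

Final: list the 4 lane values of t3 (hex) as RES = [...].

RES = [ 0xaa  0xaa  0x16  0x65 ]

  t0: 0b 65 aa 16
  t1: 0b 65 65 aa
  t2: 65 aa aa 16
  t3: aa aa 16 65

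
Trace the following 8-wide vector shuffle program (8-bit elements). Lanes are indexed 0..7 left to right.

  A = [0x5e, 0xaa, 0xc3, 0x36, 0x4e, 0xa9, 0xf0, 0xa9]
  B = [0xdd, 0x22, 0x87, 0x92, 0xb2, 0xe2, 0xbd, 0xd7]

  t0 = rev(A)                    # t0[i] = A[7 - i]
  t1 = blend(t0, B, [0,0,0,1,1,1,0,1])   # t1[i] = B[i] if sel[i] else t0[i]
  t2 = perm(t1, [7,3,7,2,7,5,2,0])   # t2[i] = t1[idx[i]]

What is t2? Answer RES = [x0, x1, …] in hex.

RES = [ 0xd7  0x92  0xd7  0xa9  0xd7  0xe2  0xa9  0xa9 ]

  t0: a9 f0 a9 4e 36 c3 aa 5e
  t1: a9 f0 a9 92 b2 e2 aa d7
  t2: d7 92 d7 a9 d7 e2 a9 a9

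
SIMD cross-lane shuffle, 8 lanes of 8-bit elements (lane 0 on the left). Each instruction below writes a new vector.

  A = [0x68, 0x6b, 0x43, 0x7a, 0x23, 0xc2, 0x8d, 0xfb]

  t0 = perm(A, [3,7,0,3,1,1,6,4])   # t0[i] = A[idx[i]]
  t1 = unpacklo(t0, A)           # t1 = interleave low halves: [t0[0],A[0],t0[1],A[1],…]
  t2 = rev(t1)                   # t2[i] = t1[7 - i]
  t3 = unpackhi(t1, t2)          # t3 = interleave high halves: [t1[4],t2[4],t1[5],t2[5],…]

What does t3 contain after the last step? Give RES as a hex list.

t0 = [0x7a, 0xfb, 0x68, 0x7a, 0x6b, 0x6b, 0x8d, 0x23]
t1 = [0x7a, 0x68, 0xfb, 0x6b, 0x68, 0x43, 0x7a, 0x7a]
t2 = [0x7a, 0x7a, 0x43, 0x68, 0x6b, 0xfb, 0x68, 0x7a]
t3 = [0x68, 0x6b, 0x43, 0xfb, 0x7a, 0x68, 0x7a, 0x7a]

RES = [ 0x68  0x6b  0x43  0xfb  0x7a  0x68  0x7a  0x7a ]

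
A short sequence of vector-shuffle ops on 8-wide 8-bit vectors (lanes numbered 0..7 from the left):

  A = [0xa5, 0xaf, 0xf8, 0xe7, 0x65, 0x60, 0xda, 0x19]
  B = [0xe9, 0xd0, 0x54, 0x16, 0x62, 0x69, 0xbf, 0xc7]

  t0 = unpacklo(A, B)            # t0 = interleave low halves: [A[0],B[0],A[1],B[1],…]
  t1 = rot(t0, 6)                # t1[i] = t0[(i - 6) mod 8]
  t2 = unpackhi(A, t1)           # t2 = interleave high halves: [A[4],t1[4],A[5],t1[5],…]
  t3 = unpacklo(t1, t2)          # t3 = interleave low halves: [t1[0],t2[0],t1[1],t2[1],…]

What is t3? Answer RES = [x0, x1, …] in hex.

RES = [ 0xaf  0x65  0xd0  0xe7  0xf8  0x60  0x54  0x16 ]

→ t0 |a5|e9|af|d0|f8|54|e7|16|
→ t1 |af|d0|f8|54|e7|16|a5|e9|
→ t2 |65|e7|60|16|da|a5|19|e9|
→ t3 |af|65|d0|e7|f8|60|54|16|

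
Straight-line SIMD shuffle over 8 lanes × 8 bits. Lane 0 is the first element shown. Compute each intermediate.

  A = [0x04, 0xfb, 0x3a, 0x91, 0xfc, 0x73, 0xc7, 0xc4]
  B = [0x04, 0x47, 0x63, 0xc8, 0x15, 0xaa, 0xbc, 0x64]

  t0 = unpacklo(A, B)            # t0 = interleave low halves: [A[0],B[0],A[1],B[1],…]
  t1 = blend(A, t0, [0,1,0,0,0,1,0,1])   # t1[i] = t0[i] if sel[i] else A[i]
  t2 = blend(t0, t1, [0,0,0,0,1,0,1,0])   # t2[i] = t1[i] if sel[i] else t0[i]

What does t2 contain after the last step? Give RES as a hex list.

RES = [ 0x04  0x04  0xfb  0x47  0xfc  0x63  0xc7  0xc8 ]

→ t0 |04|04|fb|47|3a|63|91|c8|
→ t1 |04|04|3a|91|fc|63|c7|c8|
→ t2 |04|04|fb|47|fc|63|c7|c8|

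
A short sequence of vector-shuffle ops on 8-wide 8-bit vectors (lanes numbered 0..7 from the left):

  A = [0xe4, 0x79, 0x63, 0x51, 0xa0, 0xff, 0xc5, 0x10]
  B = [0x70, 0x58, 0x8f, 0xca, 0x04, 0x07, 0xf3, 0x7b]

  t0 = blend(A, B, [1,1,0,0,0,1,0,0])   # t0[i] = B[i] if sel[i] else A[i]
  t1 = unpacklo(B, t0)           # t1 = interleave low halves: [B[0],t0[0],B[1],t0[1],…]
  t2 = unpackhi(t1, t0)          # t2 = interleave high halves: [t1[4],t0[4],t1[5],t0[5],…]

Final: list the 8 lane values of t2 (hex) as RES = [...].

RES = [0x8f, 0xa0, 0x63, 0x07, 0xca, 0xc5, 0x51, 0x10]

  t0: 70 58 63 51 a0 07 c5 10
  t1: 70 70 58 58 8f 63 ca 51
  t2: 8f a0 63 07 ca c5 51 10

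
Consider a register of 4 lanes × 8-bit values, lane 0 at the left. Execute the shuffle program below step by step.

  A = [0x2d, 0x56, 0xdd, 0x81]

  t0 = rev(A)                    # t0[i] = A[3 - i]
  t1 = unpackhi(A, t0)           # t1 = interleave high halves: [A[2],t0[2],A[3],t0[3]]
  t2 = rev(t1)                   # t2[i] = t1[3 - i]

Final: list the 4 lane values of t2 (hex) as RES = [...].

  t0: 81 dd 56 2d
  t1: dd 56 81 2d
  t2: 2d 81 56 dd

RES = [0x2d, 0x81, 0x56, 0xdd]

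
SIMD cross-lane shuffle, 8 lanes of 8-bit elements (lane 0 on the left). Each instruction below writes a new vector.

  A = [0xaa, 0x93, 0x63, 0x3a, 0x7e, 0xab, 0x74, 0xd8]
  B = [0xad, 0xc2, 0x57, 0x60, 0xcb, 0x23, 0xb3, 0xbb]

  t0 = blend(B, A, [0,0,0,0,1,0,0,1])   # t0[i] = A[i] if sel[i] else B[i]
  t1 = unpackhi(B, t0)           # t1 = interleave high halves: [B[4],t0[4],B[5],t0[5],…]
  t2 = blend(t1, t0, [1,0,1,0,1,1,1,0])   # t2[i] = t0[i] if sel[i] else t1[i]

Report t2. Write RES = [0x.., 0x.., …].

t0 = [0xad, 0xc2, 0x57, 0x60, 0x7e, 0x23, 0xb3, 0xd8]
t1 = [0xcb, 0x7e, 0x23, 0x23, 0xb3, 0xb3, 0xbb, 0xd8]
t2 = [0xad, 0x7e, 0x57, 0x23, 0x7e, 0x23, 0xb3, 0xd8]

RES = [ 0xad  0x7e  0x57  0x23  0x7e  0x23  0xb3  0xd8 ]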